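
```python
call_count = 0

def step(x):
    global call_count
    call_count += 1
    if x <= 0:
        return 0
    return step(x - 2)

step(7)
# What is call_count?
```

Linear recursion stepping by 2: 5 calls from x=7 down to ≤0.

Answer: 5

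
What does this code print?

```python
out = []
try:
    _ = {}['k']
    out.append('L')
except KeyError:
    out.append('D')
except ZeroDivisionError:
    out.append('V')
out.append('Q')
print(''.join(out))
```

Execution trace: 'D' (except KeyError) → 'Q' (after the try/except). Output: DQ

Answer: DQ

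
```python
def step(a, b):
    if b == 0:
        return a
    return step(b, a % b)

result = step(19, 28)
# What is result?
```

step(19, 28) -> step(28, 19) -> step(19, 9) -> step(9, 1) -> step(1, 0) -> 1

Answer: 1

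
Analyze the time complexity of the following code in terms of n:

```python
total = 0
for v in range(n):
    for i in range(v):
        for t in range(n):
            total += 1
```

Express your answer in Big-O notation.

Each loop level contributes: n × n × n. Multiplying the contributions gives O(n^3).

Answer: O(n^3)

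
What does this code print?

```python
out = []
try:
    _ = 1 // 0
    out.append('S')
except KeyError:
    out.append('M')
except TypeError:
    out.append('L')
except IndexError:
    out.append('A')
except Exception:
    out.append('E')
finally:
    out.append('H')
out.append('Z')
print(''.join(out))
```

Execution trace: 'E' (except Exception) → 'H' (finally) → 'Z' (after the try/except). Output: EHZ

Answer: EHZ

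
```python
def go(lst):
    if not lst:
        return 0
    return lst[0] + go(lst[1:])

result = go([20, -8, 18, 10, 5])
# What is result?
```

20 + (-8) + 18 + 10 + 5 + 0 = 45

Answer: 45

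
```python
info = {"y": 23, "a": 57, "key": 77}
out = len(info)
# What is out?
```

Trace:
`info = {"y": 23, "a": 57, "key": 77}` → info = {'y': 23, 'a': 57, 'key': 77}
`out = len(info)` → out = 3
So out = 3

Answer: 3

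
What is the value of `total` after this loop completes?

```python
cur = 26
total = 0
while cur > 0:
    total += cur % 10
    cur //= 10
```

Sum digits of 26
`total` takes the values: 0 → 6 → 8

Answer: 8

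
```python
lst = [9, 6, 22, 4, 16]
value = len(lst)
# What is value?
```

Trace:
`lst = [9, 6, 22, 4, 16]` → lst = [9, 6, 22, 4, 16]
`value = len(lst)` → value = 5
So value = 5

Answer: 5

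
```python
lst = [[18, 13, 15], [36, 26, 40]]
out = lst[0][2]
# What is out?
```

Trace:
`lst = [[18, 13, 15], [36, 26, 40]]` → lst = [[18, 13, 15], [36, 26, 40]]
`out = lst[0][2]` → out = 15
So out = 15

Answer: 15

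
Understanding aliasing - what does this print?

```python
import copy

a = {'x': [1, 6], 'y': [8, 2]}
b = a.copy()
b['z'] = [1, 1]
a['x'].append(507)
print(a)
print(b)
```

Key concept: shallow copy of dict with mutable values.
Step by step:
`a = {'x': [1, 6], 'y': [8, 2]}` → a = {'x': [1, 6], 'y': [8, 2]}
`b = a.copy()` → b = {'x': [1, 6], 'y': [8, 2]}
`b['z'] = [1, 1]` → b = {'x': [1, 6], 'y': [8, 2], 'z': [1, 1]}
`a['x'].append(507)` → a = {'x': [1, 6, 507], 'y': [8, 2]}; b = {'x': [1, 6, 507], 'y': [8, 2], 'z': [1, 1]}
`print(a)` → prints {'x': [1, 6, 507], 'y': [8, 2]}
`print(b)` → prints {'x': [1, 6, 507], 'y': [8, 2], 'z': [1, 1]}

Answer:
{'x': [1, 6, 507], 'y': [8, 2]}
{'x': [1, 6, 507], 'y': [8, 2], 'z': [1, 1]}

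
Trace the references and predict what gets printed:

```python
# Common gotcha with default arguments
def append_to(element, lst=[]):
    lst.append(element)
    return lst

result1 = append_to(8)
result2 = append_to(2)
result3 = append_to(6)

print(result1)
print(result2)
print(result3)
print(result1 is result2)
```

Key concept: mutable default argument gotcha.
Step by step:
`result1 = append_to(8)` → result1 = [8]
`result2 = append_to(2)` → result1 = [8, 2] (same object as result2); result2 = [8, 2] (same object as result1)
`result3 = append_to(6)` → result1 = [8, 2, 6] (same object as result2, result3); result2 = [8, 2, 6] (same object as result1, result3); result3 = [8, 2, 6] (same object as result1, result2)
`print(result1)` → prints [8, 2, 6]
`print(result2)` → prints [8, 2, 6]
`print(result3)` → prints [8, 2, 6]
`print(result1 is result2)` → prints True

Answer:
[8, 2, 6]
[8, 2, 6]
[8, 2, 6]
True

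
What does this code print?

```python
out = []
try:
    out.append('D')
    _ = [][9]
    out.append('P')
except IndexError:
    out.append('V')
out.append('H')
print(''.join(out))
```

Execution trace: 'D' (try body) → 'V' (except IndexError) → 'H' (after the try/except). Output: DVH

Answer: DVH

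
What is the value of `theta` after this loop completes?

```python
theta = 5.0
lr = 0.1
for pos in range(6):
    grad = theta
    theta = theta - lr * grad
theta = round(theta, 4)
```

Gradient descent: w = 5.0 * (1 - 0.1)^6
`theta` takes the values: 5.0 → 4.5 → 4.05 → 3.645 → 3.2805 → 2.95245 → 2.657205 → 2.6572

Answer: 2.6572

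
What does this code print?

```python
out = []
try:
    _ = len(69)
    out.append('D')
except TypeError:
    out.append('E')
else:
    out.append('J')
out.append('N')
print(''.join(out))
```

Execution trace: 'E' (except TypeError) → 'N' (after the try/except). Output: EN

Answer: EN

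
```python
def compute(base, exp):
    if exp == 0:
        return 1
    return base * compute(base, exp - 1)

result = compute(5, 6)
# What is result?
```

compute(5, 6) = 5 * 5 * 5 * 5 * 5 * 5 = 15625

Answer: 15625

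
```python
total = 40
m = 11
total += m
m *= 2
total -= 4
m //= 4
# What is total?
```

Trace:
`total = 40` → total = 40
`m = 11` → m = 11
`total += m` → total = 51
`m *= 2` → m = 22
`total -= 4` → total = 47
`m //= 4` → m = 5
So total = 47

Answer: 47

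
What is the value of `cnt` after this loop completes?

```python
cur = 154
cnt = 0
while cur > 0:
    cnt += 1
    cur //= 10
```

Count digits by repeated division by 10
`cnt` takes the values: 0 → 1 → 2 → 3

Answer: 3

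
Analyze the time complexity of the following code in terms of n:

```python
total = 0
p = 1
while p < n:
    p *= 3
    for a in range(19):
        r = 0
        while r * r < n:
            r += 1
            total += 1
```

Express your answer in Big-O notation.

Each loop level contributes: log n × 1 × √n. Multiplying the contributions gives O(√n log n).

Answer: O(√n log n)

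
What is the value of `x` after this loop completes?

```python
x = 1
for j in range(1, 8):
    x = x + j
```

Start at 1, add 1 through 7
`x` takes the values: 1 → 2 → 4 → 7 → 11 → 16 → 22 → 29

Answer: 29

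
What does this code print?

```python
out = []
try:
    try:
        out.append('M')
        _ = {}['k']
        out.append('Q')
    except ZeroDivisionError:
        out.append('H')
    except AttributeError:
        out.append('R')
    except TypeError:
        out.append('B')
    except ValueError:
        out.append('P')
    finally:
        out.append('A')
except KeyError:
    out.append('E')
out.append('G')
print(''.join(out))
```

Execution trace: 'M' (try body) → 'A' (finally) → 'E' (outer except KeyError) → 'G' (after the try/except). Output: MAEG

Answer: MAEG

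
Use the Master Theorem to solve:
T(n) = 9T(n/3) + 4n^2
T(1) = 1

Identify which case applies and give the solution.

a=9, b=3, f(n)=4n^2. log_3(9) = 2. Since c=2 = 2, Case 2 applies: T(n) = Θ(n^log_b(a) · log n) = O(n^2 log n).

Answer: O(n^2 log n) - Case 2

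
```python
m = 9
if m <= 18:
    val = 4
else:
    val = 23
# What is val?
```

Trace:
`m = 9` → m = 9
`if m <= 18: ...` → m <= 18 is True → val = 4
So val = 4

Answer: 4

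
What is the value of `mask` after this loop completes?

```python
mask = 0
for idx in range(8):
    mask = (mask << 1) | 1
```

Build 8 consecutive 1-bits: 0b11111111
`mask` takes the values: 0 → 1 → 3 → 7 → 15 → 31 → 63 → 127 → 255

Answer: 255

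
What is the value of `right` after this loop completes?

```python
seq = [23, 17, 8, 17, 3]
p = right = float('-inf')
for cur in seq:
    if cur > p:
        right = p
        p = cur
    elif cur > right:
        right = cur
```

Second largest (with repeats) in [23, 17, 8, 17, 3]
`right` takes the values: -inf → 17

Answer: 17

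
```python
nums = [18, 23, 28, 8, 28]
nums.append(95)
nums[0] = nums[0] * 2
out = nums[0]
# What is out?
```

Trace:
`nums = [18, 23, 28, 8, 28]` → nums = [18, 23, 28, 8, 28]
`nums.append(95)` → nums = [18, 23, 28, 8, 28, 95]
`nums[0] = nums[0] * 2` → nums = [36, 23, 28, 8, 28, 95]
`out = nums[0]` → out = 36
So out = 36

Answer: 36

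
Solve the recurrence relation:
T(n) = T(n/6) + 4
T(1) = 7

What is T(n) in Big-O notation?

Each step divides n by 6 and adds 4. After log_6(n) steps we reach T(1)=7. So T(n) = 4·log_6(n) + 7 = O(log n).

Answer: O(log n)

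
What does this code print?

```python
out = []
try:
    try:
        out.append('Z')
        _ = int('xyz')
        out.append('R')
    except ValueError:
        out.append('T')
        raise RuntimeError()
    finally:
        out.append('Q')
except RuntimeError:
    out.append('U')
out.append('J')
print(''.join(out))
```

Execution trace: 'Z' (inner try body) → 'T' (inner except ValueError) → 'Q' (inner finally) → 'U' (outer except RuntimeError) → 'J' (after the try/except). Output: ZTQUJ

Answer: ZTQUJ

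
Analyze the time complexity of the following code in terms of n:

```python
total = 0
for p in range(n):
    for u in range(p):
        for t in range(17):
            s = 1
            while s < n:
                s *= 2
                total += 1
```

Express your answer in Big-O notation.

Each loop level contributes: n × n × 1 × log n. Multiplying the contributions gives O(n^2 log n).

Answer: O(n^2 log n)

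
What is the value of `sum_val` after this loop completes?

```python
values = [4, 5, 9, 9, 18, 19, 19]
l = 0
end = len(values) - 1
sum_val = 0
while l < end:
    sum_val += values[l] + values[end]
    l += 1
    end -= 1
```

Sum of pairs from ends
`sum_val` takes the values: 0 → 23 → 47 → 74

Answer: 74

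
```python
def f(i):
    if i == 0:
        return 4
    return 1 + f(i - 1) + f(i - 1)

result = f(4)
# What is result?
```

f(i) = 1 + 2·f(i-1), f(0)=4. Closed form: (4+1)·2^4 - 1 = 79.

Answer: 79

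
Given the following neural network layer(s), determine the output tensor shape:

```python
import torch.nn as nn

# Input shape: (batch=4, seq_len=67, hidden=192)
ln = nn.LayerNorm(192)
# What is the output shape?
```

Input: (4, 67, 192) -> Output: (4, 67, 192)

Answer: (4, 67, 192)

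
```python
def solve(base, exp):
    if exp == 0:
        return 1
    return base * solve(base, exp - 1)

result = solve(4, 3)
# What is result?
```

solve(4, 3) = 4 * 4 * 4 = 64

Answer: 64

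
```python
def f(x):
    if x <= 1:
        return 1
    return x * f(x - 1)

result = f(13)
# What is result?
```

f(13) = 13 * 12 * 11 * 10 * 9 * 8 * 7 * 6 * 5 * 4 * 3 * 2 * 1 = 6227020800

Answer: 6227020800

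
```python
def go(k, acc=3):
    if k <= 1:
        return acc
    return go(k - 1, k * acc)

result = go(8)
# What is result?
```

Accumulator trace (n, acc): (8, 3) -> (7, 24) -> (6, 168) -> (5, 1008) -> (4, 5040) -> (3, 20160) -> (2, 60480) -> (1, 120960) -> return 120960

Answer: 120960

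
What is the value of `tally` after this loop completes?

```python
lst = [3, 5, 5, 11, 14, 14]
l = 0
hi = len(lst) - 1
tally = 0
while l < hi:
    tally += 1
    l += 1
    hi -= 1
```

Iterations until pointers meet (list length 6)
`tally` takes the values: 0 → 1 → 2 → 3

Answer: 3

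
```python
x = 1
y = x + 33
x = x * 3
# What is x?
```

Trace:
`x = 1` → x = 1
`y = x + 33` → y = 34
`x = x * 3` → x = 3
So x = 3

Answer: 3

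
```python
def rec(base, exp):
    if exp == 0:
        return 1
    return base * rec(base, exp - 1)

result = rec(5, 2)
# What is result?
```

rec(5, 2) = 5 * 5 = 25

Answer: 25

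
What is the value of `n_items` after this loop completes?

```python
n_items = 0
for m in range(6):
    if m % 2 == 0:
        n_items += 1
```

Count numbers divisible by 2 in range(6)
`n_items` takes the values: 0 → 1 → 2 → 3

Answer: 3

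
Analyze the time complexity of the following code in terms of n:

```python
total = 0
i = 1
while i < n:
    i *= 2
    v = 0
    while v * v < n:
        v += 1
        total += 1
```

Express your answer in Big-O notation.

Each loop level contributes: log n × √n. Multiplying the contributions gives O(√n log n).

Answer: O(√n log n)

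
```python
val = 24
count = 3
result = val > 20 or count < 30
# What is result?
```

Trace:
`val = 24` → val = 24
`count = 3` → count = 3
`result = val > 20 or count < 30` → result = True
So result = True

Answer: True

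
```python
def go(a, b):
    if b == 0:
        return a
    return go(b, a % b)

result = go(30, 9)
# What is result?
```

go(30, 9) -> go(9, 3) -> go(3, 0) -> 3

Answer: 3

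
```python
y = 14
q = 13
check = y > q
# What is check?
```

Trace:
`y = 14` → y = 14
`q = 13` → q = 13
`check = y > q` → check = True
So check = True

Answer: True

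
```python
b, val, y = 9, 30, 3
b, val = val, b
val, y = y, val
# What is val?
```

Trace:
`b, val, y = 9, 30, 3` → b = 9; val = 30; y = 3
`b, val = val, b` → b = 30; val = 9
`val, y = y, val` → val = 3; y = 9
So val = 3

Answer: 3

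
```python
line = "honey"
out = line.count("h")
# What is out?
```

Trace:
`line = "honey"` → line = 'honey'
`out = line.count("h")` → out = 1
So out = 1

Answer: 1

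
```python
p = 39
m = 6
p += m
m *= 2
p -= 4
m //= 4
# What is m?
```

Trace:
`p = 39` → p = 39
`m = 6` → m = 6
`p += m` → p = 45
`m *= 2` → m = 12
`p -= 4` → p = 41
`m //= 4` → m = 3
So m = 3

Answer: 3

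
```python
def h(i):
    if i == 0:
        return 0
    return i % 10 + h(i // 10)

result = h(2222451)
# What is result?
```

Sum of digits of 2222451: 1 + 5 + 4 + 2 + 2 + 2 + 2 = 18

Answer: 18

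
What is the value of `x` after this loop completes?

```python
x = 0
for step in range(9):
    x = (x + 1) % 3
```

Increment mod 3, 9 times = 0
`x` takes the values: 0 → 1 → 2 → 0 → 1 → 2 → 0 → 1 → 2 → 0

Answer: 0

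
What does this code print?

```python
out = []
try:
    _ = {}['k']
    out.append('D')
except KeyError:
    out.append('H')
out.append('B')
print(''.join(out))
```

Execution trace: 'H' (except KeyError) → 'B' (after the try/except). Output: HB

Answer: HB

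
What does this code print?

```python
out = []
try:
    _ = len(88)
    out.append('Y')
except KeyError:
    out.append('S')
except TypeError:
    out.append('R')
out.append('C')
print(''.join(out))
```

Execution trace: 'R' (except TypeError) → 'C' (after the try/except). Output: RC

Answer: RC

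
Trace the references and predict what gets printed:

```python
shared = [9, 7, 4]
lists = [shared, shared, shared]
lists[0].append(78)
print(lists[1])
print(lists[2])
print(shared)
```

Key concept: list of same reference.
Step by step:
`shared = [9, 7, 4]` → shared = [9, 7, 4]
`lists = [shared, shared, shared]` → lists = [[9, 7, 4], [9, 7, 4], [9, 7, 4]]
`lists[0].append(78)` → shared = [9, 7, 4, 78]; lists = [[9, 7, 4, 78], [9, 7, 4, 78], [9, 7, 4, 78]]
`print(lists[1])` → prints [9, 7, 4, 78]
`print(lists[2])` → prints [9, 7, 4, 78]
`print(shared)` → prints [9, 7, 4, 78]

Answer:
[9, 7, 4, 78]
[9, 7, 4, 78]
[9, 7, 4, 78]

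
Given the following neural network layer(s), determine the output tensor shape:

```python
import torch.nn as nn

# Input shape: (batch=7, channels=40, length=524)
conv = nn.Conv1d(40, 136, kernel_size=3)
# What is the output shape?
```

Input: (7, 40, 524) -> Output: (7, 136, 522)

Answer: (7, 136, 522)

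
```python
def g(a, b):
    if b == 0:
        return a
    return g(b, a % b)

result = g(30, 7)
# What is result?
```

g(30, 7) -> g(7, 2) -> g(2, 1) -> g(1, 0) -> 1

Answer: 1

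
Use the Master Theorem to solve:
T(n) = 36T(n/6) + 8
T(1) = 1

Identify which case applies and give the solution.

a=36, b=6, f(n)=8. log_6(36) = 2. Since c=0 < 2, Case 1 applies: T(n) = Θ(n^log_b(a)) = O(n^2).

Answer: O(n^2) - Case 1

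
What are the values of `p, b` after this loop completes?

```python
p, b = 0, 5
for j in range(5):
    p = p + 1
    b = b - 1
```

p goes 0→5, b goes 5→0
`p, b` takes the values: (0, 5) → (1, 5) → (1, 4) → (2, 4) → (2, 3) → (3, 3) → (3, 2) → (4, 2) → (4, 1) → (5, 1) → (5, 0)

Answer: 5, 0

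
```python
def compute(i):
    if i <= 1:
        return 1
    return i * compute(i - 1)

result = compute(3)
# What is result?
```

compute(3) = 3 * 2 * 1 = 6

Answer: 6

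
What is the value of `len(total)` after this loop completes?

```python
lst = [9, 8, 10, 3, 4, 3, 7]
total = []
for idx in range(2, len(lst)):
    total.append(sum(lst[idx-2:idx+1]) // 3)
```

Number of 3-element averages
`total` takes the values: [] → [9] → [9, 7] → [9, 7, 5] → [9, 7, 5, 3] → [9, 7, 5, 3, 4]
So `len(total)` = 5

Answer: 5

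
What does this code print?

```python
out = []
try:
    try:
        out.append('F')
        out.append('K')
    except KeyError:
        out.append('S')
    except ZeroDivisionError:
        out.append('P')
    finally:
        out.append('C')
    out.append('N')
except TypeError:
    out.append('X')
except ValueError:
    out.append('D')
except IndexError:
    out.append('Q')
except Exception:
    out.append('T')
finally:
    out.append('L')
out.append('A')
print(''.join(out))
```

Execution trace: 'F' (inner try body) → 'K' (inner try body, no exception) → 'C' (inner finally) → 'N' (try body, no exception) → 'L' (finally) → 'A' (after the try/except). Output: FKCNLA

Answer: FKCNLA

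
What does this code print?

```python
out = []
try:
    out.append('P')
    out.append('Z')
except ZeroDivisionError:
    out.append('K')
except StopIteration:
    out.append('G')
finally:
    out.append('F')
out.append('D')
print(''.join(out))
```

Execution trace: 'P' (try body) → 'Z' (try body, no exception) → 'F' (finally) → 'D' (after the try/except). Output: PZFD

Answer: PZFD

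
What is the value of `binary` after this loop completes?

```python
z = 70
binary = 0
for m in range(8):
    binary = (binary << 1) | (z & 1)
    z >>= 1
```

Reverse lowest 8 bits of 70
`binary` takes the values: 0 → 1 → 3 → 6 → 12 → 24 → 49 → 98

Answer: 98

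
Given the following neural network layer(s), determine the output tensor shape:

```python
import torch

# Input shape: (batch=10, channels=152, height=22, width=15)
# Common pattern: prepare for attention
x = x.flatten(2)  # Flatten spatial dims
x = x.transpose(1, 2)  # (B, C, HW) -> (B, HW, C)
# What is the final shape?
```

Input: (10, 152, 22, 15) -> after flatten(2): (10, 152, 330) -> Output: (10, 330, 152)

Answer: (10, 330, 152)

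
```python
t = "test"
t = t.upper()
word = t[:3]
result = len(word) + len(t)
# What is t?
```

Trace:
`t = "test"` → t = 'test'
`t = t.upper()` → t = 'TEST'
`word = t[:3]` → word = 'TES'
`result = len(word) + len(t)` → result = 7
So t = 'TEST'

Answer: 'TEST'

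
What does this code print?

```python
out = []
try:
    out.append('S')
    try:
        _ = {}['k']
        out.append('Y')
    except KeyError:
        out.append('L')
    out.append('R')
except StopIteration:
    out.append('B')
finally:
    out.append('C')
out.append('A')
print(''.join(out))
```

Execution trace: 'S' (try body) → 'L' (inner except KeyError) → 'R' (try body, no exception) → 'C' (finally) → 'A' (after the try/except). Output: SLRCA

Answer: SLRCA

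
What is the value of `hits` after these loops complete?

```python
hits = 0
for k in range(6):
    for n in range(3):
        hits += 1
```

6 * 3 = 18
`hits` takes the values: 0 → 1 → 2 → 3 → 4 → 5 → 6 → 7 → 8 → 9 → 10 → 11 → 12 → 13 → 14 → 15 → 16 → 17 → 18

Answer: 18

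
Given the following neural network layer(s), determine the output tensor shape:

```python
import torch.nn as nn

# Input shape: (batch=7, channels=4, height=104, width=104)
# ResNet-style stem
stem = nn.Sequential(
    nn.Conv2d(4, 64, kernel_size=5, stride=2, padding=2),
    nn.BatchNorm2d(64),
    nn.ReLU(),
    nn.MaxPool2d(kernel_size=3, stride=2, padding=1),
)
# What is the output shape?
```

Input: (7, 4, 104, 104) -> after Conv2d 5x5 stride=2: (7, 64, 52, 52) -> Output: (7, 64, 26, 26)

Answer: (7, 64, 26, 26)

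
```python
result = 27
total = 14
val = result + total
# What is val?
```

Trace:
`result = 27` → result = 27
`total = 14` → total = 14
`val = result + total` → val = 41
So val = 41

Answer: 41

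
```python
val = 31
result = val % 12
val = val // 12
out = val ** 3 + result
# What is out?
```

Trace:
`val = 31` → val = 31
`result = val % 12` → result = 7
`val = val // 12` → val = 2
`out = val ** 3 + result` → out = 15
So out = 15

Answer: 15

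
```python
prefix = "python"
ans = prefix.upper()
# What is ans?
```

Trace:
`prefix = "python"` → prefix = 'python'
`ans = prefix.upper()` → ans = 'PYTHON'
So ans = 'PYTHON'

Answer: 'PYTHON'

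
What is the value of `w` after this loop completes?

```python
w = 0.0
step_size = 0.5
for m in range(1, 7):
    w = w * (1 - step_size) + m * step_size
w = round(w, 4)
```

Moving average with lr=0.5
`w` takes the values: 0.0 → 0.5 → 1.25 → 2.125 → 3.0625 → 4.03125 → 5.015625 → 5.0156

Answer: 5.0156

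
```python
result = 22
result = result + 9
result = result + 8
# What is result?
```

Trace:
`result = 22` → result = 22
`result = result + 9` → result = 31
`result = result + 8` → result = 39
So result = 39

Answer: 39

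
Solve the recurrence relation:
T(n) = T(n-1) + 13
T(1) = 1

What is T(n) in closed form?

Unrolling: T(n) = T(1) + 13·(n-1) = 1 + 13(n-1) = 13n - 12.

Answer: T(n) = 13n - 12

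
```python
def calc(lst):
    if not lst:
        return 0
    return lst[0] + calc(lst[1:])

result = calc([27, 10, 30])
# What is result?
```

27 + 10 + 30 + 0 = 67

Answer: 67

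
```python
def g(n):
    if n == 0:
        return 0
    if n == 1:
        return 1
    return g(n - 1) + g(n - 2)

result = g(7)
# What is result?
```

Build up from base cases: g(0)=0, g(1)=1, g(2)=1, g(3)=2, g(4)=3, g(5)=5, g(6)=8, ..., g(7)=13

Answer: 13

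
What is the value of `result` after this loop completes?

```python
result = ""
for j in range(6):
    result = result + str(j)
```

Concatenate digits 0 to 5
`result` takes the values: "" → "0" → "01" → "012" → "0123" → "01234" → "012345"

Answer: "012345"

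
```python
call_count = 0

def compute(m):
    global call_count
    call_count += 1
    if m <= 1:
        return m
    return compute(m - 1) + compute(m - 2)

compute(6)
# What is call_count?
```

Calls(m) = 1 + Calls(m-1) + Calls(m-2); Calls(0)=Calls(1)=1. For m=6 this gives 25.

Answer: 25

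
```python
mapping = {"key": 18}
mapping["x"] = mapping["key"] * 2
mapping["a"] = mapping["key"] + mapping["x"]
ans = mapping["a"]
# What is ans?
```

Trace:
`mapping = {"key": 18}` → mapping = {'key': 18}
`mapping["x"] = mapping["key"] * 2` → mapping = {'key': 18, 'x': 36}
`mapping["a"] = mapping["key"] + mapping["x"]` → mapping = {'key': 18, 'x': 36, 'a': 54}
`ans = mapping["a"]` → ans = 54
So ans = 54

Answer: 54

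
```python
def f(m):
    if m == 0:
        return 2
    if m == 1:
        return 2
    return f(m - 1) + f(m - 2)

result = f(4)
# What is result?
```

Build up from base cases: f(0)=2, f(1)=2, f(2)=4, f(3)=6, f(4)=10

Answer: 10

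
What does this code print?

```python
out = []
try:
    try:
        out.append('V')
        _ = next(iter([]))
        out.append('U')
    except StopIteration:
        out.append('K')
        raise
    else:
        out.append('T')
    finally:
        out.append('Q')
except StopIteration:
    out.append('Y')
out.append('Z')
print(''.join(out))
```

Execution trace: 'V' (try body) → 'K' (except StopIteration) → 'Q' (finally) → 'Y' (outer except StopIteration) → 'Z' (after the try/except). Output: VKQYZ

Answer: VKQYZ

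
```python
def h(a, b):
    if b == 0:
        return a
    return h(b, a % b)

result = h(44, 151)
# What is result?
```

h(44, 151) -> h(151, 44) -> h(44, 19) -> h(19, 6) -> h(6, 1) -> h(1, 0) -> 1

Answer: 1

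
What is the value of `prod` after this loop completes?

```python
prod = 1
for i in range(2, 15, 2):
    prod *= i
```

Product of even numbers 2 to 14
`prod` takes the values: 1 → 2 → 8 → 48 → 384 → 3840 → 46080 → 645120

Answer: 645120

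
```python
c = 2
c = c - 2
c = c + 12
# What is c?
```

Trace:
`c = 2` → c = 2
`c = c - 2` → c = 0
`c = c + 12` → c = 12
So c = 12

Answer: 12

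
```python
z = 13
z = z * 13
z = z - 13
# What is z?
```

Trace:
`z = 13` → z = 13
`z = z * 13` → z = 169
`z = z - 13` → z = 156
So z = 156

Answer: 156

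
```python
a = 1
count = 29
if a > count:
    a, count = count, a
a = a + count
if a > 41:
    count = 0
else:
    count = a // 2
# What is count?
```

Trace:
`a = 1` → a = 1
`count = 29` → count = 29
`if a > count: ...` → a > count is False → no variable changes
`a = a + count` → a = 30
`if a > 41: ...` → a > 41 is False, take else branch → count = 15
So count = 15

Answer: 15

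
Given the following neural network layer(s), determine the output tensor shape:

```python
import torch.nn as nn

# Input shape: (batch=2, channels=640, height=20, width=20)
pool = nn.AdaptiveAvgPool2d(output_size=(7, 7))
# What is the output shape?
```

Input: (2, 640, 20, 20) -> Output: (2, 640, 7, 7)

Answer: (2, 640, 7, 7)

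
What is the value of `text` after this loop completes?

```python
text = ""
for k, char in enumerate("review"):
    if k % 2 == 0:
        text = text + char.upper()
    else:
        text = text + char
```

Uppercase even positions in 'review'
`text` takes the values: "" → "R" → "Re" → "ReV" → "ReVi" → "ReViE" → "ReViEw"

Answer: "ReViEw"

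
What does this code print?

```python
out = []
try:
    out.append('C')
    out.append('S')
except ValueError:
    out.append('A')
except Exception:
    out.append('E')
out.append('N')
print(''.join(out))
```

Execution trace: 'C' (try body) → 'S' (try body, no exception) → 'N' (after the try/except). Output: CSN

Answer: CSN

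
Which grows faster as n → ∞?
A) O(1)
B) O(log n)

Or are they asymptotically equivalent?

O(1) vs O(log n): Higher order terms dominate.

Answer: B) O(log n) grows faster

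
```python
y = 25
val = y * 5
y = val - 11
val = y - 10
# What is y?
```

Trace:
`y = 25` → y = 25
`val = y * 5` → val = 125
`y = val - 11` → y = 114
`val = y - 10` → val = 104
So y = 114

Answer: 114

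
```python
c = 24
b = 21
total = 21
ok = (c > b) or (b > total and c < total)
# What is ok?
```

Trace:
`c = 24` → c = 24
`b = 21` → b = 21
`total = 21` → total = 21
`ok = (c > b) or (b > total and c < total)` → ok = True
So ok = True

Answer: True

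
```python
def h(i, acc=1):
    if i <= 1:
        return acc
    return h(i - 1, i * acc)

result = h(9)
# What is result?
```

Accumulator trace (n, acc): (9, 1) -> (8, 9) -> (7, 72) -> (6, 504) -> (5, 3024) -> (4, 15120) -> (3, 60480) -> (2, 181440) -> (1, 362880) -> return 362880

Answer: 362880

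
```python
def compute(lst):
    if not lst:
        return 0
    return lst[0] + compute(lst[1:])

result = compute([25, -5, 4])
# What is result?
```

25 + (-5) + 4 + 0 = 24

Answer: 24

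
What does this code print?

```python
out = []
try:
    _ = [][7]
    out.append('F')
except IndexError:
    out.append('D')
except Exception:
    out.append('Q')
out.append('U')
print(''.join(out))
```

Execution trace: 'D' (except IndexError) → 'U' (after the try/except). Output: DU

Answer: DU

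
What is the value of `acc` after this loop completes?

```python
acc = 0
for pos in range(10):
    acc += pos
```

Sum of 0 to 9 = 45
`acc` takes the values: 0 → 1 → 3 → 6 → 10 → 15 → 21 → 28 → 36 → 45

Answer: 45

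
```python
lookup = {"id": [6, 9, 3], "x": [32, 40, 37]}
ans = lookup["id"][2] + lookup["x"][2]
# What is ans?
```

Trace:
`lookup = {"id": [6, 9, 3], "x": [32, 40, 37]}` → lookup = {'id': [6, 9, 3], 'x': [32, 40, 37]}
`ans = lookup["id"][2] + lookup["x"][2]` → ans = 40
So ans = 40

Answer: 40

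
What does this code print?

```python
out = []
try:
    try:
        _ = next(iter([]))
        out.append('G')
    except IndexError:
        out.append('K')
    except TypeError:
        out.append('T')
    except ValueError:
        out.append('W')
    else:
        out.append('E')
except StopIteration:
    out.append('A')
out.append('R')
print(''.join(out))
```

Execution trace: 'A' (outer except StopIteration) → 'R' (after the try/except). Output: AR

Answer: AR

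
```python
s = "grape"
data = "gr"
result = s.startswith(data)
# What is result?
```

Trace:
`s = "grape"` → s = 'grape'
`data = "gr"` → data = 'gr'
`result = s.startswith(data)` → result = True
So result = True

Answer: True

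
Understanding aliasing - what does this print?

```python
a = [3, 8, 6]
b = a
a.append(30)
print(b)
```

Key concept: basic list aliasing.
Step by step:
`a = [3, 8, 6]` → a = [3, 8, 6]
`b = a` → b = [3, 8, 6] (same object as a)
`a.append(30)` → a = [3, 8, 6, 30] (same object as b); b = [3, 8, 6, 30] (same object as a)
`print(b)` → prints [3, 8, 6, 30]

Answer: [3, 8, 6, 30]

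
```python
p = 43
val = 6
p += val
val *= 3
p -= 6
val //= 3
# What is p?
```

Trace:
`p = 43` → p = 43
`val = 6` → val = 6
`p += val` → p = 49
`val *= 3` → val = 18
`p -= 6` → p = 43
`val //= 3` → val = 6
So p = 43

Answer: 43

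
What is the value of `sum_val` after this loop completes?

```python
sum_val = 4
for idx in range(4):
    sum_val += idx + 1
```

Start at 4, add 1 to 4 = 14
`sum_val` takes the values: 4 → 5 → 7 → 10 → 14

Answer: 14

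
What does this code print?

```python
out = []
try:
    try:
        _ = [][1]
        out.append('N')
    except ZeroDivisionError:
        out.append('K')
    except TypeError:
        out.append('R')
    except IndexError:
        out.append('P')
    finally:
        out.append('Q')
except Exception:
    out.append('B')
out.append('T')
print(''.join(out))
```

Execution trace: 'P' (inner except IndexError) → 'Q' (inner finally) → 'T' (after the try/except). Output: PQT

Answer: PQT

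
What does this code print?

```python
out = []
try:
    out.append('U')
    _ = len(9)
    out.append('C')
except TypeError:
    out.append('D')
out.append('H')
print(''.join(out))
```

Execution trace: 'U' (try body) → 'D' (except TypeError) → 'H' (after the try/except). Output: UDH

Answer: UDH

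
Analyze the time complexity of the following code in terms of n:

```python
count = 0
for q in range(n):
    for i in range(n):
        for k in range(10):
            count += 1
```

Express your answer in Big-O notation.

Each loop level contributes: n × n × 1. Multiplying the contributions gives O(n^2).

Answer: O(n^2)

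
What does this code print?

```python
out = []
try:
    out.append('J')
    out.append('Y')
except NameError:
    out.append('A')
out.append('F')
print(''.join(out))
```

Execution trace: 'J' (try body) → 'Y' (try body, no exception) → 'F' (after the try/except). Output: JYF

Answer: JYF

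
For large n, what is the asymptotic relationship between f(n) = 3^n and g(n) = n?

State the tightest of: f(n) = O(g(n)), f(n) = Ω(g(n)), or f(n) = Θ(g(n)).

3^n vs n: f(n) = Ω(g(n)) but not O(g(n)) — 3^n grows strictly faster than n.

Answer: f(n) = Ω(g(n)) but not O(g(n)) — 3^n grows strictly faster than n.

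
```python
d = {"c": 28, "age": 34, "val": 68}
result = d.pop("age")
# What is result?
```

Trace:
`d = {"c": 28, "age": 34, "val": 68}` → d = {'c': 28, 'age': 34, 'val': 68}
`result = d.pop("age")` → d = {'c': 28, 'val': 68}; result = 34
So result = 34

Answer: 34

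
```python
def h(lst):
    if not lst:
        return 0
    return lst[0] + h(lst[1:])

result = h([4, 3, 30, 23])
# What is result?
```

4 + 3 + 30 + 23 + 0 = 60

Answer: 60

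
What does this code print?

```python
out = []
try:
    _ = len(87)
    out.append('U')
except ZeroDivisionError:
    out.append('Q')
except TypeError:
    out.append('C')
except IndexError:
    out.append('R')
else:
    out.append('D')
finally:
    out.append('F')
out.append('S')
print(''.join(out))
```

Execution trace: 'C' (except TypeError) → 'F' (finally) → 'S' (after the try/except). Output: CFS

Answer: CFS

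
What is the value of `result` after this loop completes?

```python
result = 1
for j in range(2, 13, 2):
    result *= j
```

Product of even numbers 2 to 12
`result` takes the values: 1 → 2 → 8 → 48 → 384 → 3840 → 46080

Answer: 46080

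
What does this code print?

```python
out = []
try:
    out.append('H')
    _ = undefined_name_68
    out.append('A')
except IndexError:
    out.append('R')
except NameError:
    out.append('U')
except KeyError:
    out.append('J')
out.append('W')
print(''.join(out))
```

Execution trace: 'H' (try body) → 'U' (except NameError) → 'W' (after the try/except). Output: HUW

Answer: HUW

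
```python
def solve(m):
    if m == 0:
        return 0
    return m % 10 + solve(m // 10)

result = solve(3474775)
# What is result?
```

Sum of digits of 3474775: 5 + 7 + 7 + 4 + 7 + 4 + 3 = 37

Answer: 37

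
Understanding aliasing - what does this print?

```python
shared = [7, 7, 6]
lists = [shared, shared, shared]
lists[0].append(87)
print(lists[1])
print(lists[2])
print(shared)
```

Key concept: list of same reference.
Step by step:
`shared = [7, 7, 6]` → shared = [7, 7, 6]
`lists = [shared, shared, shared]` → lists = [[7, 7, 6], [7, 7, 6], [7, 7, 6]]
`lists[0].append(87)` → shared = [7, 7, 6, 87]; lists = [[7, 7, 6, 87], [7, 7, 6, 87], [7, 7, 6, 87]]
`print(lists[1])` → prints [7, 7, 6, 87]
`print(lists[2])` → prints [7, 7, 6, 87]
`print(shared)` → prints [7, 7, 6, 87]

Answer:
[7, 7, 6, 87]
[7, 7, 6, 87]
[7, 7, 6, 87]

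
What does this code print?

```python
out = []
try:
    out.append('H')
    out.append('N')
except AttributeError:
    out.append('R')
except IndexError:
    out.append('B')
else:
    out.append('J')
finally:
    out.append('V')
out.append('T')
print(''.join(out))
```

Execution trace: 'H' (try body) → 'N' (try body, no exception) → 'J' (else) → 'V' (finally) → 'T' (after the try/except). Output: HNJVT

Answer: HNJVT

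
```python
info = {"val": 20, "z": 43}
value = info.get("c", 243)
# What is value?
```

Trace:
`info = {"val": 20, "z": 43}` → info = {'val': 20, 'z': 43}
`value = info.get("c", 243)` → value = 243
So value = 243

Answer: 243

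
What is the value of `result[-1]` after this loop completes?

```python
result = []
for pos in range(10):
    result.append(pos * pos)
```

Last element of squares 0 to 9
`result` takes the values: [] → [0] → [0, 1] → [0, 1, 4] → [0, 1, 4, 9] → [0, 1, 4, 9, 16] → [0, 1, 4, 9, 16, 25] → [0, 1, 4, 9, 16, 25, 36] → [0, 1, 4, 9, 16, 25, 36, 49] → [0, 1, 4, 9, 16, 25, 36, 49, 64] → [0, 1, 4, 9, 16, 25, 36, 49, 64, 81]
So `result[-1]` = 81

Answer: 81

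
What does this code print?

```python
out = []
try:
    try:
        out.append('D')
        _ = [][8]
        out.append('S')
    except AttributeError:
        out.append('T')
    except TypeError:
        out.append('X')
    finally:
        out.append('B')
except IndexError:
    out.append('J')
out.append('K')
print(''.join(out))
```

Execution trace: 'D' (try body) → 'B' (finally) → 'J' (outer except IndexError) → 'K' (after the try/except). Output: DBJK

Answer: DBJK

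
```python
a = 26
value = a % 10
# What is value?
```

Trace:
`a = 26` → a = 26
`value = a % 10` → value = 6
So value = 6

Answer: 6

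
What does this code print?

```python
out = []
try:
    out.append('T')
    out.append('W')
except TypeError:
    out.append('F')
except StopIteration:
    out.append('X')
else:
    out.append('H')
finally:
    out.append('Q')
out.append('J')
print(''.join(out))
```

Execution trace: 'T' (try body) → 'W' (try body, no exception) → 'H' (else) → 'Q' (finally) → 'J' (after the try/except). Output: TWHQJ

Answer: TWHQJ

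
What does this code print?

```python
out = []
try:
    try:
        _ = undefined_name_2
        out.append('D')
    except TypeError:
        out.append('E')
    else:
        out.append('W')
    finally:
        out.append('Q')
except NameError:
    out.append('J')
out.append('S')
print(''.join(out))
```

Execution trace: 'Q' (finally) → 'J' (outer except NameError) → 'S' (after the try/except). Output: QJS

Answer: QJS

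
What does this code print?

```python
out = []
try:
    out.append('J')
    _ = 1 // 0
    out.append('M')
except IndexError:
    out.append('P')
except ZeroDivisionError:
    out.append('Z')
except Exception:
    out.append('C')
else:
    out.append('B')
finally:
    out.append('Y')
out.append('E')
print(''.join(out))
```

Execution trace: 'J' (try body) → 'Z' (except ZeroDivisionError) → 'Y' (finally) → 'E' (after the try/except). Output: JZYE

Answer: JZYE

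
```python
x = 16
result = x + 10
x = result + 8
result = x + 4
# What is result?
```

Trace:
`x = 16` → x = 16
`result = x + 10` → result = 26
`x = result + 8` → x = 34
`result = x + 4` → result = 38
So result = 38

Answer: 38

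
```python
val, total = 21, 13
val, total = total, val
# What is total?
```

Trace:
`val, total = 21, 13` → val = 21; total = 13
`val, total = total, val` → val = 13; total = 21
So total = 21

Answer: 21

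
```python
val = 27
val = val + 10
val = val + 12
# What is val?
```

Trace:
`val = 27` → val = 27
`val = val + 10` → val = 37
`val = val + 12` → val = 49
So val = 49

Answer: 49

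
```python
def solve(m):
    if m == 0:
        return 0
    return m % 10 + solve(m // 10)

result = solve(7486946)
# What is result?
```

Sum of digits of 7486946: 6 + 4 + 9 + 6 + 8 + 4 + 7 = 44

Answer: 44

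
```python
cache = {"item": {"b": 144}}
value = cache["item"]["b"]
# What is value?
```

Trace:
`cache = {"item": {"b": 144}}` → cache = {'item': {'b': 144}}
`value = cache["item"]["b"]` → value = 144
So value = 144

Answer: 144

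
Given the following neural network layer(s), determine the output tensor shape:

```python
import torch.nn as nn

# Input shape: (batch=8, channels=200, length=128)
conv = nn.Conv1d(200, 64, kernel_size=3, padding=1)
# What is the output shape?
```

Input: (8, 200, 128) -> Output: (8, 64, 128)

Answer: (8, 64, 128)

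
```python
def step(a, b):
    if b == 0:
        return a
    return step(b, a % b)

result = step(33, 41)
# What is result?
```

step(33, 41) -> step(41, 33) -> step(33, 8) -> step(8, 1) -> step(1, 0) -> 1

Answer: 1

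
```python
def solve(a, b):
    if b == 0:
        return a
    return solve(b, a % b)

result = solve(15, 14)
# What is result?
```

solve(15, 14) -> solve(14, 1) -> solve(1, 0) -> 1

Answer: 1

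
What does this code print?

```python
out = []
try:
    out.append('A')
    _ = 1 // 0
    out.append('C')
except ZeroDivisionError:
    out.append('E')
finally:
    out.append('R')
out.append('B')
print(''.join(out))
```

Execution trace: 'A' (try body) → 'E' (except ZeroDivisionError) → 'R' (finally) → 'B' (after the try/except). Output: AERB

Answer: AERB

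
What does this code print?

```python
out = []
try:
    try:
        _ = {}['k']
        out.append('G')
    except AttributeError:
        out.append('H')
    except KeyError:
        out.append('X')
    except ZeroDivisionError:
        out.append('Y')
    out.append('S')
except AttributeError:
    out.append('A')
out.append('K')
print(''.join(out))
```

Execution trace: 'X' (inner except KeyError) → 'S' (try body, no exception) → 'K' (after the try/except). Output: XSK

Answer: XSK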